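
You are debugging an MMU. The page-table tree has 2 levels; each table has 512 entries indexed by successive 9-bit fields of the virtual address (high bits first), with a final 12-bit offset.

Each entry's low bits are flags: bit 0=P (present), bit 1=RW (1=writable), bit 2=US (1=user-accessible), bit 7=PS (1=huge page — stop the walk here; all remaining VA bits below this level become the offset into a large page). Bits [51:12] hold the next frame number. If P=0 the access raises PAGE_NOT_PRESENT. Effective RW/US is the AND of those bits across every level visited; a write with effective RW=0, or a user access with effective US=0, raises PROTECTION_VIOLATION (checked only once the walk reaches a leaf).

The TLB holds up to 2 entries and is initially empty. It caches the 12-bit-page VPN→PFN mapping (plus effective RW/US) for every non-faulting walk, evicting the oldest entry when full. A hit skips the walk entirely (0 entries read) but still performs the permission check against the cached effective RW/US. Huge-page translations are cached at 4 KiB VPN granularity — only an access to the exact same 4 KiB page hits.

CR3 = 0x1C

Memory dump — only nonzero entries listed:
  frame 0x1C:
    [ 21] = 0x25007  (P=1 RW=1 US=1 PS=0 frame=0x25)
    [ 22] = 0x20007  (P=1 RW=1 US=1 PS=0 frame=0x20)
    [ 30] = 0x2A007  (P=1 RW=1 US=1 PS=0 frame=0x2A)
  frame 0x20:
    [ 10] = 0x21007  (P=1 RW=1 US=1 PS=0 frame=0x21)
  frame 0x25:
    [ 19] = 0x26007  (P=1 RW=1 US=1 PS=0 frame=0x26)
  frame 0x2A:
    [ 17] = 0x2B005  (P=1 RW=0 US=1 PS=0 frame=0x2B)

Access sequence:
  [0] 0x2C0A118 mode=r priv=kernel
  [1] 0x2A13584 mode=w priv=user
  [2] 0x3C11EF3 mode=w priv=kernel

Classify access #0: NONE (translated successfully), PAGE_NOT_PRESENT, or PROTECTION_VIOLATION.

Walk each access:
#0 VA=0x2C0A118 (r,kernel):
  L0 @0x1C[22] → 0x20007  P=1,RW=1,US=1,PS=0
  L1 @0x20[10] → 0x21007  P=1,RW=1,US=1,PS=0
  → PA=0x21118  (2 entries read)
#1 VA=0x2A13584 (w,user):
  L0 @0x1C[21] → 0x25007  P=1,RW=1,US=1,PS=0
  L1 @0x25[19] → 0x26007  P=1,RW=1,US=1,PS=0
  → PA=0x26584  (2 entries read)
#2 VA=0x3C11EF3 (w,kernel):
  L0 @0x1C[30] → 0x2A007  P=1,RW=1,US=1,PS=0
  L1 @0x2A[17] → 0x2B005  P=1,RW=0,US=1,PS=0
  ⇒ fault: PROTECTION_VIOLATION  — 2 lookups

Access #0 fault: NONE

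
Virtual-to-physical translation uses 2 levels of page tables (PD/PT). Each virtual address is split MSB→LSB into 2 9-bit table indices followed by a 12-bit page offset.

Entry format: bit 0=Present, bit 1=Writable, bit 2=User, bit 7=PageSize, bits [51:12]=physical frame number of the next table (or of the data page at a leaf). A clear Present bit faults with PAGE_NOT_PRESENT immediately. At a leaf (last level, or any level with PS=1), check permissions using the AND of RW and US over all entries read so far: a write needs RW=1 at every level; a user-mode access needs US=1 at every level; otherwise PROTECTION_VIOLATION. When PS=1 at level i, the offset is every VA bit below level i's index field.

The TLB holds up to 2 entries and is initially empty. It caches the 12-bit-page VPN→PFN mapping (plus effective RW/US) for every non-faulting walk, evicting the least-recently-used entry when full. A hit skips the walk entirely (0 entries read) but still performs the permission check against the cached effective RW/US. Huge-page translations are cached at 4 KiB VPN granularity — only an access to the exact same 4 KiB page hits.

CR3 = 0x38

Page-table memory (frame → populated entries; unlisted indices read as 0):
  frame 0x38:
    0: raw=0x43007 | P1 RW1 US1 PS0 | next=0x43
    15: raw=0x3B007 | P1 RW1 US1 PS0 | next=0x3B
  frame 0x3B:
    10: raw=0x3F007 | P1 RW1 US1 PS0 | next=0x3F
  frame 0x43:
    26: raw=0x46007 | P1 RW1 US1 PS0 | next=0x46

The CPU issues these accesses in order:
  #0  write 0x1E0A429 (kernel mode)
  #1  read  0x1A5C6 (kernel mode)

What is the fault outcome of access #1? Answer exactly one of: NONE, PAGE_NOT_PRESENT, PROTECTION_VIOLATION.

Walk each access:
#0 VA=0x1E0A429 (w,kernel):
  [0] read 0x38 idx=15: raw=0x3B007 flags P=1 W=1 U=1 S=0
  [1] read 0x3B idx=10: raw=0x3F007 flags P=1 W=1 U=1 S=0
  ✓ 0x3F429  — 2 lookups
#1 VA=0x1A5C6 (r,kernel):
  [0] read 0x38 idx=0: raw=0x43007 flags P=1 W=1 U=1 S=0
  [1] read 0x43 idx=26: raw=0x46007 flags P=1 W=1 U=1 S=0
  ✓ 0x465C6  — 2 lookups

Access #1 fault: NONE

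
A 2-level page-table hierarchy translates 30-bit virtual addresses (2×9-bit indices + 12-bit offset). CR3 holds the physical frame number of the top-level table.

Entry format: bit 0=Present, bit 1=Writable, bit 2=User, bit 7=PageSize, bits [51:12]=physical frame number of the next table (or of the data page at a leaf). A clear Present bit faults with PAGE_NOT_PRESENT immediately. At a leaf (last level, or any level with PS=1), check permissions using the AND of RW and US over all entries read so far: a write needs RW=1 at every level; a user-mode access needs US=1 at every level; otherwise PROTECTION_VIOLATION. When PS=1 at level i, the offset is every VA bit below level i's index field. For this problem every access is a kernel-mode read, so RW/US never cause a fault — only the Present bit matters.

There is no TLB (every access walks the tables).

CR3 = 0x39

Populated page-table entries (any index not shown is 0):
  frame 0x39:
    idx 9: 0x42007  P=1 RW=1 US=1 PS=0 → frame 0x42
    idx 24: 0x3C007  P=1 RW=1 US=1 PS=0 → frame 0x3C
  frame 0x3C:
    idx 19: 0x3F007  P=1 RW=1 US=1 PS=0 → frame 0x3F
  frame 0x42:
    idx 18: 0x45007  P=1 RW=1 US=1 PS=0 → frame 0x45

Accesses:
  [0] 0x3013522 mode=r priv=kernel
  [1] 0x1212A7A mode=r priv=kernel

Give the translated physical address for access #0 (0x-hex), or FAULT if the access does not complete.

Trace:
#0 VA=0x3013522 (r,kernel):
  L0: frame=0x39 idx=24 entry=0x3C007 [P=1 RW=1 US=1 PS=0]
  L1: frame=0x3C idx=19 entry=0x3F007 [P=1 RW=1 US=1 PS=0]
  ✓ 0x3F522  — 2 lookups
#1 VA=0x1212A7A (r,kernel):
  L0: frame=0x39 idx=9 entry=0x42007 [P=1 RW=1 US=1 PS=0]
  L1: frame=0x42 idx=18 entry=0x45007 [P=1 RW=1 US=1 PS=0]
  ✓ 0x45A7A  — 2 lookups

Access #0 PA: 0x3F522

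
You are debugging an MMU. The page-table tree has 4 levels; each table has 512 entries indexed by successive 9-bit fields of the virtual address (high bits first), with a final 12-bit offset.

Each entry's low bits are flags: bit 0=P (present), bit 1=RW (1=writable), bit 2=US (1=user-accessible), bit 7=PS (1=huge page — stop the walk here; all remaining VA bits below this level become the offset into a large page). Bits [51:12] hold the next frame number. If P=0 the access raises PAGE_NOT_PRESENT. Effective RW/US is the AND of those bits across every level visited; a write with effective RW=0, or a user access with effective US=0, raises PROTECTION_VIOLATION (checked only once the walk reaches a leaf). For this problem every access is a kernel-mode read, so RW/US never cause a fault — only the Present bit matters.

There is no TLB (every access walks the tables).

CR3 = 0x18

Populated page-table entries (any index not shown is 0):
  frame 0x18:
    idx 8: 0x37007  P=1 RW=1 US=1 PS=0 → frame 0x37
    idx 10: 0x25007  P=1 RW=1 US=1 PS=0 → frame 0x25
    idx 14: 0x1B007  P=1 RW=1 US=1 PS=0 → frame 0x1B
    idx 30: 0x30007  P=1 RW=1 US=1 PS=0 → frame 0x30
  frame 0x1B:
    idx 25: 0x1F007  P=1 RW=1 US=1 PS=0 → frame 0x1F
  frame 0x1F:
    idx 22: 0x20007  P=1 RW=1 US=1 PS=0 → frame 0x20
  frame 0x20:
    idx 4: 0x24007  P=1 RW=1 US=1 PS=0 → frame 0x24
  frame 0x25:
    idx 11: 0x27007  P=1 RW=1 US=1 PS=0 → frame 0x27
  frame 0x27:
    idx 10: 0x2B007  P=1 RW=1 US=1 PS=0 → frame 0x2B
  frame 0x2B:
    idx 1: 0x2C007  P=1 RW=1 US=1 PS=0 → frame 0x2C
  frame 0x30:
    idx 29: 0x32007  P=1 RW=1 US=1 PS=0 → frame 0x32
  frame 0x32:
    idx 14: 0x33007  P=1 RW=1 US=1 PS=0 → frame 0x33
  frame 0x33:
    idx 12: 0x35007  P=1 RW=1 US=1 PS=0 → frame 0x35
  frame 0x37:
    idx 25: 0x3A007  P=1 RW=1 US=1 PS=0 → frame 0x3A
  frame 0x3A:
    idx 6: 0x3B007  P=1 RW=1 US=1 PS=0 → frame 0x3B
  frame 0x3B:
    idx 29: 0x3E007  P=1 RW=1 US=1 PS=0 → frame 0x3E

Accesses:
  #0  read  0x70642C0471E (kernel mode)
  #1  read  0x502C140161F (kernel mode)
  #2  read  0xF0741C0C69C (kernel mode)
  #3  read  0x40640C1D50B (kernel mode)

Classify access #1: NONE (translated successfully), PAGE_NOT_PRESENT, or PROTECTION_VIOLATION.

Per-access translation:
#0 VA=0x70642C0471E (r,kernel):
  L0: frame=0x18 idx=14 entry=0x1B007 [P=1 RW=1 US=1 PS=0]
  L1: frame=0x1B idx=25 entry=0x1F007 [P=1 RW=1 US=1 PS=0]
  L2: frame=0x1F idx=22 entry=0x20007 [P=1 RW=1 US=1 PS=0]
  L3: frame=0x20 idx=4 entry=0x24007 [P=1 RW=1 US=1 PS=0]
  → PA=0x2471E  (4 entries read)
#1 VA=0x502C140161F (r,kernel):
  L0: frame=0x18 idx=10 entry=0x25007 [P=1 RW=1 US=1 PS=0]
  L1: frame=0x25 idx=11 entry=0x27007 [P=1 RW=1 US=1 PS=0]
  L2: frame=0x27 idx=10 entry=0x2B007 [P=1 RW=1 US=1 PS=0]
  L3: frame=0x2B idx=1 entry=0x2C007 [P=1 RW=1 US=1 PS=0]
  → PA=0x2C61F  (4 entries read)
#2 VA=0xF0741C0C69C (r,kernel):
  L0: frame=0x18 idx=30 entry=0x30007 [P=1 RW=1 US=1 PS=0]
  L1: frame=0x30 idx=29 entry=0x32007 [P=1 RW=1 US=1 PS=0]
  L2: frame=0x32 idx=14 entry=0x33007 [P=1 RW=1 US=1 PS=0]
  L3: frame=0x33 idx=12 entry=0x35007 [P=1 RW=1 US=1 PS=0]
  → PA=0x3569C  (4 entries read)
#3 VA=0x40640C1D50B (r,kernel):
  L0: frame=0x18 idx=8 entry=0x37007 [P=1 RW=1 US=1 PS=0]
  L1: frame=0x37 idx=25 entry=0x3A007 [P=1 RW=1 US=1 PS=0]
  L2: frame=0x3A idx=6 entry=0x3B007 [P=1 RW=1 US=1 PS=0]
  L3: frame=0x3B idx=29 entry=0x3E007 [P=1 RW=1 US=1 PS=0]
  → PA=0x3E50B  (4 entries read)

Access #1 fault: NONE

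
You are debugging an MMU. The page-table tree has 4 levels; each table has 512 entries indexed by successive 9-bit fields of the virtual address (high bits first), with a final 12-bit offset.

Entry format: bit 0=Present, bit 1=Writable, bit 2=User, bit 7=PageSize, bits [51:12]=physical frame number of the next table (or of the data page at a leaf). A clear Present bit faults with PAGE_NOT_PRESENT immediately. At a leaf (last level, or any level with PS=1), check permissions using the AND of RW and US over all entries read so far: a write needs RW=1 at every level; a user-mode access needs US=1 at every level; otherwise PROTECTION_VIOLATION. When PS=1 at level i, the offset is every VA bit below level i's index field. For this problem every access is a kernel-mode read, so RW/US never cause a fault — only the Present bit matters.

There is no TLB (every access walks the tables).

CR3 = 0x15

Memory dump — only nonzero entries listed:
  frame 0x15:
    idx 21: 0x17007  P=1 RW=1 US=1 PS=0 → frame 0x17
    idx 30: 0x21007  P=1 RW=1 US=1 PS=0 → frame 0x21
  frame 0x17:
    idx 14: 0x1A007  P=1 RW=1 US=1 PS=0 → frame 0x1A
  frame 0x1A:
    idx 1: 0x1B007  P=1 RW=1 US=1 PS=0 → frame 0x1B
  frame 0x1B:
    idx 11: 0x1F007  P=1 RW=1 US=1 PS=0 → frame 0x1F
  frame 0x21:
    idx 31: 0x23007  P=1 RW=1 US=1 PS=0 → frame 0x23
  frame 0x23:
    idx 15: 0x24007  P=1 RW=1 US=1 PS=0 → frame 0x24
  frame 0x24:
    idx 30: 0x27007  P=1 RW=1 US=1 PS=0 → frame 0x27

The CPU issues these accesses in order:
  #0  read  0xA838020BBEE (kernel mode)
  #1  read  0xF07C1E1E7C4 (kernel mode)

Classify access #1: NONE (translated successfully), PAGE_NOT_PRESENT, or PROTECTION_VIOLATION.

Walk each access:
#0 VA=0xA838020BBEE (r,kernel):
  L0 @0x15[21] → 0x17007  P=1,RW=1,US=1,PS=0
  L1 @0x17[14] → 0x1A007  P=1,RW=1,US=1,PS=0
  L2 @0x1A[1] → 0x1B007  P=1,RW=1,US=1,PS=0
  L3 @0x1B[11] → 0x1F007  P=1,RW=1,US=1,PS=0
  ⇒ phys 0x1FBEE  [4 reads]
#1 VA=0xF07C1E1E7C4 (r,kernel):
  L0 @0x15[30] → 0x21007  P=1,RW=1,US=1,PS=0
  L1 @0x21[31] → 0x23007  P=1,RW=1,US=1,PS=0
  L2 @0x23[15] → 0x24007  P=1,RW=1,US=1,PS=0
  L3 @0x24[30] → 0x27007  P=1,RW=1,US=1,PS=0
  ⇒ phys 0x277C4  [4 reads]

Access #1 fault: NONE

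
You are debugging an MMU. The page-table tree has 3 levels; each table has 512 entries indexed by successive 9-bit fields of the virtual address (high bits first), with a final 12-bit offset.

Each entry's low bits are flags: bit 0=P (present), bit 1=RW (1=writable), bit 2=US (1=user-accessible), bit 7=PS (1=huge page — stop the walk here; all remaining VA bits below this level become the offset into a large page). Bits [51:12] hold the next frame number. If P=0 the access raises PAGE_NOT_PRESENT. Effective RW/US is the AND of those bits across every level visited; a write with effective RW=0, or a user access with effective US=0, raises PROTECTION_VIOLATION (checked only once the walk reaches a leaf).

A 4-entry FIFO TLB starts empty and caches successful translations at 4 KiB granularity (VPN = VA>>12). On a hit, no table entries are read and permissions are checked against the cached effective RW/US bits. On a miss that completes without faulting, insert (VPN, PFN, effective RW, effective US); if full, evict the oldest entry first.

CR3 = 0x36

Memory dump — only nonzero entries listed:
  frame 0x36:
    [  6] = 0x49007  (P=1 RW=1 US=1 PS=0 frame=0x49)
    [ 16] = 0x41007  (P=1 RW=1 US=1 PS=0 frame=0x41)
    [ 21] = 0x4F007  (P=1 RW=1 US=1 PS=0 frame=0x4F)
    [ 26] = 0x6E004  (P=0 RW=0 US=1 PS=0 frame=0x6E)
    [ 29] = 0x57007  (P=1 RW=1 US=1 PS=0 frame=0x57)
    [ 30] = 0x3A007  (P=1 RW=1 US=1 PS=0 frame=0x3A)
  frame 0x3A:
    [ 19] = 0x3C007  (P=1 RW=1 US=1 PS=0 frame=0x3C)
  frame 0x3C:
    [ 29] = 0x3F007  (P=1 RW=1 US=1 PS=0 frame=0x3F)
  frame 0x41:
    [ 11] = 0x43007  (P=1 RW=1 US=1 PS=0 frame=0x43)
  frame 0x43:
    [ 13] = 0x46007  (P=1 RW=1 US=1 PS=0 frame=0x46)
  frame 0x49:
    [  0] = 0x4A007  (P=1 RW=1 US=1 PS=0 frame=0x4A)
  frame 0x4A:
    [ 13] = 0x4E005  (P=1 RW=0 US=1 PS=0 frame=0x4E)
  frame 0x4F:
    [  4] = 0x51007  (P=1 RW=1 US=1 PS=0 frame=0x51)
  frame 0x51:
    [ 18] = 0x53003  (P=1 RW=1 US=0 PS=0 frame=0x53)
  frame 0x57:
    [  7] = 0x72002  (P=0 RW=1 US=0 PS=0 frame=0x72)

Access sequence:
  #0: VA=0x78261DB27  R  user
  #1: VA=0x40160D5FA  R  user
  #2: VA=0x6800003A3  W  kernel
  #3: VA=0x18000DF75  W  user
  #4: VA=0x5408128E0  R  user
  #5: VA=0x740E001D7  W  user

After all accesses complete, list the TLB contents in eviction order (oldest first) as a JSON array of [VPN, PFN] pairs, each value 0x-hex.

Per-access translation:
#0 VA=0x78261DB27 (r,user):
  L0: frame=0x36 idx=30 entry=0x3A007 [P=1 RW=1 US=1 PS=0]
  L1: frame=0x3A idx=19 entry=0x3C007 [P=1 RW=1 US=1 PS=0]
  L2: frame=0x3C idx=29 entry=0x3F007 [P=1 RW=1 US=1 PS=0]
  ⇒ phys 0x3FB27  [3 reads]
#1 VA=0x40160D5FA (r,user):
  L0: frame=0x36 idx=16 entry=0x41007 [P=1 RW=1 US=1 PS=0]
  L1: frame=0x41 idx=11 entry=0x43007 [P=1 RW=1 US=1 PS=0]
  L2: frame=0x43 idx=13 entry=0x46007 [P=1 RW=1 US=1 PS=0]
  ⇒ phys 0x465FA  [3 reads]
#2 VA=0x6800003A3 (w,kernel):
  L0: frame=0x36 idx=26 entry=0x6E004 [P=0 RW=0 US=1 PS=0]
  → PAGE_NOT_PRESENT  (1 entries read)
#3 VA=0x18000DF75 (w,user):
  L0: frame=0x36 idx=6 entry=0x49007 [P=1 RW=1 US=1 PS=0]
  L1: frame=0x49 idx=0 entry=0x4A007 [P=1 RW=1 US=1 PS=0]
  L2: frame=0x4A idx=13 entry=0x4E005 [P=1 RW=0 US=1 PS=0]
  → PROTECTION_VIOLATION  (3 entries read)
#4 VA=0x5408128E0 (r,user):
  L0: frame=0x36 idx=21 entry=0x4F007 [P=1 RW=1 US=1 PS=0]
  L1: frame=0x4F idx=4 entry=0x51007 [P=1 RW=1 US=1 PS=0]
  L2: frame=0x51 idx=18 entry=0x53003 [P=1 RW=1 US=0 PS=0]
  → PROTECTION_VIOLATION  (3 entries read)
#5 VA=0x740E001D7 (w,user):
  L0: frame=0x36 idx=29 entry=0x57007 [P=1 RW=1 US=1 PS=0]
  L1: frame=0x57 idx=7 entry=0x72002 [P=0 RW=1 US=0 PS=0]
  → PAGE_NOT_PRESENT  (2 entries read)

TLB: [["0x78261D", "0x3F"], ["0x40160D", "0x46"]]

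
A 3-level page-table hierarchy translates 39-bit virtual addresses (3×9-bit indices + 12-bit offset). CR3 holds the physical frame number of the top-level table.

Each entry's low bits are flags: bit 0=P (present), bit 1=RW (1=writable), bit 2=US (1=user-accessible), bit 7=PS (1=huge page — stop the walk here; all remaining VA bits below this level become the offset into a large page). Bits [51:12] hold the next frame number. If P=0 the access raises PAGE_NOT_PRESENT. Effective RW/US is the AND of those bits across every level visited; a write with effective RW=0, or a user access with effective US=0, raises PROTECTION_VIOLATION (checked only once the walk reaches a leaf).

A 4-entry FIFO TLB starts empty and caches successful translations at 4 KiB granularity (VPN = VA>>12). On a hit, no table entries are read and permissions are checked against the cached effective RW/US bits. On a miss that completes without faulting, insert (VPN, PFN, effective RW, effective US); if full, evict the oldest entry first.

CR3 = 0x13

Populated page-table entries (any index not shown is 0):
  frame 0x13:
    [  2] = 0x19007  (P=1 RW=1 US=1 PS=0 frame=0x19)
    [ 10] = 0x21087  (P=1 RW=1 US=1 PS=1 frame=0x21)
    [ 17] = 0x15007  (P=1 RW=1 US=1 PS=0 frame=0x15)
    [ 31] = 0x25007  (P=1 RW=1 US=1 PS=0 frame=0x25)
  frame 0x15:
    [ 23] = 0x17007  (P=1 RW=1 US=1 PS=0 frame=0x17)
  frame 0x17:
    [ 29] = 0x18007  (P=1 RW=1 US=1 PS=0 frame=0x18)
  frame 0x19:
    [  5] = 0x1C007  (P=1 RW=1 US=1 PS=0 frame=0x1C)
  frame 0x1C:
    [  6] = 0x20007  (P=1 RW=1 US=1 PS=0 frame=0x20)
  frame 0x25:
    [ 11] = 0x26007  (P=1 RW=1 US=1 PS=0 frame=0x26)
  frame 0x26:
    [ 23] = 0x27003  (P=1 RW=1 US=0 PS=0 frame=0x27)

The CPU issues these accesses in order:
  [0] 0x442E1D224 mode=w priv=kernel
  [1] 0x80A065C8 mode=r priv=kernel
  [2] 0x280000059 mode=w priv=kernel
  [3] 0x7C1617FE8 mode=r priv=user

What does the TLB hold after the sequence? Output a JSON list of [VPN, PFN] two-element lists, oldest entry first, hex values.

Walk each access:
#0 VA=0x442E1D224 (w,kernel):
  lvl0: tbl 0x13, slot 17 ⇒ 0x15007 (P1/RW1/US1/PS0)
  lvl1: tbl 0x15, slot 23 ⇒ 0x17007 (P1/RW1/US1/PS0)
  lvl2: tbl 0x17, slot 29 ⇒ 0x18007 (P1/RW1/US1/PS0)
  ⇒ phys 0x18224  [3 reads]
#1 VA=0x80A065C8 (r,kernel):
  lvl0: tbl 0x13, slot 2 ⇒ 0x19007 (P1/RW1/US1/PS0)
  lvl1: tbl 0x19, slot 5 ⇒ 0x1C007 (P1/RW1/US1/PS0)
  lvl2: tbl 0x1C, slot 6 ⇒ 0x20007 (P1/RW1/US1/PS0)
  ⇒ phys 0x205C8  [3 reads]
#2 VA=0x280000059 (w,kernel):
  lvl0: tbl 0x13, slot 10 ⇒ 0x21087 (P1/RW1/US1/PS1)
  ⇒ phys 0x21059 (huge @L0)  [1 reads]
#3 VA=0x7C1617FE8 (r,user):
  lvl0: tbl 0x13, slot 31 ⇒ 0x25007 (P1/RW1/US1/PS0)
  lvl1: tbl 0x25, slot 11 ⇒ 0x26007 (P1/RW1/US1/PS0)
  lvl2: tbl 0x26, slot 23 ⇒ 0x27003 (P1/RW1/US0/PS0)
  ✗ PROTECTION_VIOLATION  [3 reads]

TLB: [["0x442E1D", "0x18"], ["0x80A06", "0x20"], ["0x280000", "0x21"]]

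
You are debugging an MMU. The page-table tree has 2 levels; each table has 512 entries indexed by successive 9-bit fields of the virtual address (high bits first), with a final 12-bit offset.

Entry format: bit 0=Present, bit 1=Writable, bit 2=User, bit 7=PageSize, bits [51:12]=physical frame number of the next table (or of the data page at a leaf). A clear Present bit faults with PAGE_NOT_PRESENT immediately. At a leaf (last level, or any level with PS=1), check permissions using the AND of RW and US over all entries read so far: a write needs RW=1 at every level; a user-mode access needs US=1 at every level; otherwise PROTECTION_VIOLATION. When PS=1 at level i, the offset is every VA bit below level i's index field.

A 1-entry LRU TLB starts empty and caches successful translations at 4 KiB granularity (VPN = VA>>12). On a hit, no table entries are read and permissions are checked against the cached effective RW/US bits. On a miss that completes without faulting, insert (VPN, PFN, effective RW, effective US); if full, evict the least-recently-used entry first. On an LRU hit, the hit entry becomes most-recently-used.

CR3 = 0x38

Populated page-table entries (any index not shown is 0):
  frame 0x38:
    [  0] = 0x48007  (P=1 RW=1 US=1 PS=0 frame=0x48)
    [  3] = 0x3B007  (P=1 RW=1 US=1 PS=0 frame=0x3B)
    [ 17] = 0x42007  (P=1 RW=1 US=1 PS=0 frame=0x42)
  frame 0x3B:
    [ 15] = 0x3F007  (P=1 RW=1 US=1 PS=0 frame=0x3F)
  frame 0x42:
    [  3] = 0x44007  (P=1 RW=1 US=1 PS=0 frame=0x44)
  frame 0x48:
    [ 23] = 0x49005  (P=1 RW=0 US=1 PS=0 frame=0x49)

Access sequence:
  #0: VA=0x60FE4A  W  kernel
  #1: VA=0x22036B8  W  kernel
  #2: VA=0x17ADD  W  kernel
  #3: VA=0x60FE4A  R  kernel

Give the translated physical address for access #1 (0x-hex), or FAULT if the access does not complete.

Per-access translation:
#0 VA=0x60FE4A (w,kernel):
  lvl0: tbl 0x38, slot 3 ⇒ 0x3B007 (P1/RW1/US1/PS0)
  lvl1: tbl 0x3B, slot 15 ⇒ 0x3F007 (P1/RW1/US1/PS0)
  → PA=0x3FE4A  (2 entries read)
#1 VA=0x22036B8 (w,kernel):
  lvl0: tbl 0x38, slot 17 ⇒ 0x42007 (P1/RW1/US1/PS0)
  lvl1: tbl 0x42, slot 3 ⇒ 0x44007 (P1/RW1/US1/PS0)
  → PA=0x446B8  (2 entries read)
#2 VA=0x17ADD (w,kernel):
  lvl0: tbl 0x38, slot 0 ⇒ 0x48007 (P1/RW1/US1/PS0)
  lvl1: tbl 0x48, slot 23 ⇒ 0x49005 (P1/RW0/US1/PS0)
  ⇒ fault: PROTECTION_VIOLATION  — 2 lookups
#3 VA=0x60FE4A (r,kernel):
  lvl0: tbl 0x38, slot 3 ⇒ 0x3B007 (P1/RW1/US1/PS0)
  lvl1: tbl 0x3B, slot 15 ⇒ 0x3F007 (P1/RW1/US1/PS0)
  → PA=0x3FE4A  (2 entries read)

Access #1 PA: 0x446B8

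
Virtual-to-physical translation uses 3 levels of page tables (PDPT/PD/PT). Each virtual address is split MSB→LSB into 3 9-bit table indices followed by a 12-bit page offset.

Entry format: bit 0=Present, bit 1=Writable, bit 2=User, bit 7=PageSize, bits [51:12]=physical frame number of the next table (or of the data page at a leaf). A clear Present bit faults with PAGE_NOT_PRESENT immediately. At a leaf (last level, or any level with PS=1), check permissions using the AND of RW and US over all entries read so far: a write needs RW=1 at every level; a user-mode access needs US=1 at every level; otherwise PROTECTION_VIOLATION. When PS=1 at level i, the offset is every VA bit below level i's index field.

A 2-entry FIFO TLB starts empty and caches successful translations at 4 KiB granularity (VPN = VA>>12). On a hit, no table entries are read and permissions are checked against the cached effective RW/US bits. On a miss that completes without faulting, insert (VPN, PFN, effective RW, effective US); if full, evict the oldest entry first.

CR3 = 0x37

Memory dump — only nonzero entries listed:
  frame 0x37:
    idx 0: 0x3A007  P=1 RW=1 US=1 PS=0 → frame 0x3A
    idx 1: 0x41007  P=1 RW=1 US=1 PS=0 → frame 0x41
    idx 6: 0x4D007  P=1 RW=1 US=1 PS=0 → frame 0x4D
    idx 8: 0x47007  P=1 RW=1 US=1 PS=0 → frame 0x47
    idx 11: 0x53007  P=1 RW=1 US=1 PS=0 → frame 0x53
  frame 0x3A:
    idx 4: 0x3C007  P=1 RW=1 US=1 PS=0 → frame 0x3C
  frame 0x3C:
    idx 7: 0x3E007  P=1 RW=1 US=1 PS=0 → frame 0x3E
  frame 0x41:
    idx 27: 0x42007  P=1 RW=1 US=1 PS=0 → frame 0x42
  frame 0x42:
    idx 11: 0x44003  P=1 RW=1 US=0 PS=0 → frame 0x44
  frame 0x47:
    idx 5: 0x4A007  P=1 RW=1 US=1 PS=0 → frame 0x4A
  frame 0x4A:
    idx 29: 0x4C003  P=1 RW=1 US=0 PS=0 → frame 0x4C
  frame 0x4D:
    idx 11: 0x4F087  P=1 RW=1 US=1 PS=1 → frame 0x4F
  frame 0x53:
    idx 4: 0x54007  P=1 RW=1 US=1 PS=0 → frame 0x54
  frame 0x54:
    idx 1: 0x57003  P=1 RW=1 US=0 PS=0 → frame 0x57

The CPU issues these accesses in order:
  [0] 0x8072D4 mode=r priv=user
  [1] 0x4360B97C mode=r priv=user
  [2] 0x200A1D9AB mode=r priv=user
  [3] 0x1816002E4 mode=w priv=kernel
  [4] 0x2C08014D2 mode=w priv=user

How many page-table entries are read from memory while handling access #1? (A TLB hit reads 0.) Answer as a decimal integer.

Per-access translation:
#0 VA=0x8072D4 (r,user):
  [0] read 0x37 idx=0: raw=0x3A007 flags P=1 W=1 U=1 S=0
  [1] read 0x3A idx=4: raw=0x3C007 flags P=1 W=1 U=1 S=0
  [2] read 0x3C idx=7: raw=0x3E007 flags P=1 W=1 U=1 S=0
  ✓ 0x3E2D4  — 3 lookups
#1 VA=0x4360B97C (r,user):
  [0] read 0x37 idx=1: raw=0x41007 flags P=1 W=1 U=1 S=0
  [1] read 0x41 idx=27: raw=0x42007 flags P=1 W=1 U=1 S=0
  [2] read 0x42 idx=11: raw=0x44003 flags P=1 W=1 U=0 S=0
  ⇒ fault: PROTECTION_VIOLATION  — 3 lookups
#2 VA=0x200A1D9AB (r,user):
  [0] read 0x37 idx=8: raw=0x47007 flags P=1 W=1 U=1 S=0
  [1] read 0x47 idx=5: raw=0x4A007 flags P=1 W=1 U=1 S=0
  [2] read 0x4A idx=29: raw=0x4C003 flags P=1 W=1 U=0 S=0
  ⇒ fault: PROTECTION_VIOLATION  — 3 lookups
#3 VA=0x1816002E4 (w,kernel):
  [0] read 0x37 idx=6: raw=0x4D007 flags P=1 W=1 U=1 S=0
  [1] read 0x4D idx=11: raw=0x4F087 flags P=1 W=1 U=1 S=1
  ✓ 0x4F2E4 (huge @L1)  — 2 lookups
#4 VA=0x2C08014D2 (w,user):
  [0] read 0x37 idx=11: raw=0x53007 flags P=1 W=1 U=1 S=0
  [1] read 0x53 idx=4: raw=0x54007 flags P=1 W=1 U=1 S=0
  [2] read 0x54 idx=1: raw=0x57003 flags P=1 W=1 U=0 S=0
  ⇒ fault: PROTECTION_VIOLATION  — 3 lookups

Entries read for #1: 3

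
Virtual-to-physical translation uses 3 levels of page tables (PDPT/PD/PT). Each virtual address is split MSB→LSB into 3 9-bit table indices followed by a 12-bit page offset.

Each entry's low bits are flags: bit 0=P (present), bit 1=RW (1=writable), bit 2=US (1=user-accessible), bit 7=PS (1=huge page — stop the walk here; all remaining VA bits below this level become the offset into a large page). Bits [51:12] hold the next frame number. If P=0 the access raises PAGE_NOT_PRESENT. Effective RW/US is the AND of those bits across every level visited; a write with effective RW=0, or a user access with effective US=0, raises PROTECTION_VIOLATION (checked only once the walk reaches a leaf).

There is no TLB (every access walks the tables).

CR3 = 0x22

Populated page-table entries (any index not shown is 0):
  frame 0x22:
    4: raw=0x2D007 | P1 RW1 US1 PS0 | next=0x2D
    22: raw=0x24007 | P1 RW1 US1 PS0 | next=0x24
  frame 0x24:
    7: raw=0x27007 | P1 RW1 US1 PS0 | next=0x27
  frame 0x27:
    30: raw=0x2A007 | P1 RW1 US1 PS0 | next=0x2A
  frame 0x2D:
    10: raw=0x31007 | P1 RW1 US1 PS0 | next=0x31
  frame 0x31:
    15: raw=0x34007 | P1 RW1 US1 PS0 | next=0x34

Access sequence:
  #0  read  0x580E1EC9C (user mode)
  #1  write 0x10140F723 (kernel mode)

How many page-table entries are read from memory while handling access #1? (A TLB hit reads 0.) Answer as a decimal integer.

Per-access translation:
#0 VA=0x580E1EC9C (r,user):
  L0: frame=0x22 idx=22 entry=0x24007 [P=1 RW=1 US=1 PS=0]
  L1: frame=0x24 idx=7 entry=0x27007 [P=1 RW=1 US=1 PS=0]
  L2: frame=0x27 idx=30 entry=0x2A007 [P=1 RW=1 US=1 PS=0]
  → PA=0x2AC9C  (3 entries read)
#1 VA=0x10140F723 (w,kernel):
  L0: frame=0x22 idx=4 entry=0x2D007 [P=1 RW=1 US=1 PS=0]
  L1: frame=0x2D idx=10 entry=0x31007 [P=1 RW=1 US=1 PS=0]
  L2: frame=0x31 idx=15 entry=0x34007 [P=1 RW=1 US=1 PS=0]
  → PA=0x34723  (3 entries read)

Entries read for #1: 3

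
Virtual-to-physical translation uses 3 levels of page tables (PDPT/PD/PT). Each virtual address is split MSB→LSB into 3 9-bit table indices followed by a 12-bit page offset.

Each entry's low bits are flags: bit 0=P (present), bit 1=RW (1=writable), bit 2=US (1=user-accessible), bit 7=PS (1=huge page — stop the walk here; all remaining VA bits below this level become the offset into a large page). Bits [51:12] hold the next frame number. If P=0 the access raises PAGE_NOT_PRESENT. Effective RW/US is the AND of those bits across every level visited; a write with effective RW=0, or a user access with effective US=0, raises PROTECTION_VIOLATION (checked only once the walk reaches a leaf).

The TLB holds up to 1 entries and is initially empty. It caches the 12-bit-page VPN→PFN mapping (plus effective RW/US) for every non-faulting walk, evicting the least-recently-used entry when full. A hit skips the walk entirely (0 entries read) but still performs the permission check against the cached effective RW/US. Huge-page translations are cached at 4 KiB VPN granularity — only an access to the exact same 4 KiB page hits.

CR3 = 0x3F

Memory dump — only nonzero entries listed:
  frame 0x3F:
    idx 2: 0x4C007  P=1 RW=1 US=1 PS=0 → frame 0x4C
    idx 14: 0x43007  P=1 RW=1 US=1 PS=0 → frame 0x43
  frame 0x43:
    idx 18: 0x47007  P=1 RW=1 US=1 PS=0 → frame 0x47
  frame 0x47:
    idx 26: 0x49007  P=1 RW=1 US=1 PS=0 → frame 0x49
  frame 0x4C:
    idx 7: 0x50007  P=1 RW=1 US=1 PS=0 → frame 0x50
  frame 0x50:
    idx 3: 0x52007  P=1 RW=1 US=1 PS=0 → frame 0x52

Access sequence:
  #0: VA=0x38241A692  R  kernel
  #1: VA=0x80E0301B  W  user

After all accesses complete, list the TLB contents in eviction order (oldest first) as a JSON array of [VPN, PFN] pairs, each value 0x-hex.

Trace:
#0 VA=0x38241A692 (r,kernel):
  [0] read 0x3F idx=14: raw=0x43007 flags P=1 W=1 U=1 S=0
  [1] read 0x43 idx=18: raw=0x47007 flags P=1 W=1 U=1 S=0
  [2] read 0x47 idx=26: raw=0x49007 flags P=1 W=1 U=1 S=0
  ⇒ phys 0x49692  [3 reads]
#1 VA=0x80E0301B (w,user):
  [0] read 0x3F idx=2: raw=0x4C007 flags P=1 W=1 U=1 S=0
  [1] read 0x4C idx=7: raw=0x50007 flags P=1 W=1 U=1 S=0
  [2] read 0x50 idx=3: raw=0x52007 flags P=1 W=1 U=1 S=0
  ⇒ phys 0x5201B  [3 reads]

TLB: [["0x80E03", "0x52"]]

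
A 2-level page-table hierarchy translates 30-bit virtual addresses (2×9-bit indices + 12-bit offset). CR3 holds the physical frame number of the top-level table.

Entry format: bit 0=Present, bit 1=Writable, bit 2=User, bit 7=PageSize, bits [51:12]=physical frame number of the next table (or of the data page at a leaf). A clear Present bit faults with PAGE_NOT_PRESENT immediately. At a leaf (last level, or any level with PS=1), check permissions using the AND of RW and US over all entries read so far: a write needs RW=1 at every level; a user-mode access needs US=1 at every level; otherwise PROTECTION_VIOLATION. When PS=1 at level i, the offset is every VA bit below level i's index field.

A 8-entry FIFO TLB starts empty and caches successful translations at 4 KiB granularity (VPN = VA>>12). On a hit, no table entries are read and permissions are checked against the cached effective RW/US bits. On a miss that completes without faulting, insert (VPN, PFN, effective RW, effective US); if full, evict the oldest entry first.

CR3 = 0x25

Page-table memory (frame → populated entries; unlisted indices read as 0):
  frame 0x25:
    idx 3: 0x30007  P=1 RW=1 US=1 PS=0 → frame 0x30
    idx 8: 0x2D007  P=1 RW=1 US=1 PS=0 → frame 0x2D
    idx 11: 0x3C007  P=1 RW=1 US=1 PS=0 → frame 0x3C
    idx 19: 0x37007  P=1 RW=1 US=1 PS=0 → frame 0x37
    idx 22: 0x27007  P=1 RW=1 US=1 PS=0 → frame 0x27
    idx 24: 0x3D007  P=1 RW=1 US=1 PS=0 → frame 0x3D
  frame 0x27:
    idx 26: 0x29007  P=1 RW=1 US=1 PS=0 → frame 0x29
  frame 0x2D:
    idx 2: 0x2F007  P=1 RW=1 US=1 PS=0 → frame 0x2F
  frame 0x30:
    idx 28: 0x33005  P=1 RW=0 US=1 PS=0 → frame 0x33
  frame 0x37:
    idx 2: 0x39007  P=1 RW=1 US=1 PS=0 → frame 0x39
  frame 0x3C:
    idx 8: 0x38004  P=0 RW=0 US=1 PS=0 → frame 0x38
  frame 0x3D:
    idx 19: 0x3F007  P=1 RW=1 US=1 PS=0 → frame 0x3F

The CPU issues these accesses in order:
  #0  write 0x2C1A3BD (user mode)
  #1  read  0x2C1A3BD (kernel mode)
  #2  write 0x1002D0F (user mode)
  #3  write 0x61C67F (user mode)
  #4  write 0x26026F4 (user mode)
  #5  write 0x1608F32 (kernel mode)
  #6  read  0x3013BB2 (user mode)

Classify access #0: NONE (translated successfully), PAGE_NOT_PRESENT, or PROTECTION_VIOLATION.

Per-access translation:
#0 VA=0x2C1A3BD (w,user):
  [0] read 0x25 idx=22: raw=0x27007 flags P=1 W=1 U=1 S=0
  [1] read 0x27 idx=26: raw=0x29007 flags P=1 W=1 U=1 S=0
  → PA=0x293BD  (2 entries read)
#1 VA=0x2C1A3BD (r,kernel):
  TLB hit vpn=0x2C1A → PA=0x293BD
#2 VA=0x1002D0F (w,user):
  [0] read 0x25 idx=8: raw=0x2D007 flags P=1 W=1 U=1 S=0
  [1] read 0x2D idx=2: raw=0x2F007 flags P=1 W=1 U=1 S=0
  → PA=0x2FD0F  (2 entries read)
#3 VA=0x61C67F (w,user):
  [0] read 0x25 idx=3: raw=0x30007 flags P=1 W=1 U=1 S=0
  [1] read 0x30 idx=28: raw=0x33005 flags P=1 W=0 U=1 S=0
  ⇒ fault: PROTECTION_VIOLATION  — 2 lookups
#4 VA=0x26026F4 (w,user):
  [0] read 0x25 idx=19: raw=0x37007 flags P=1 W=1 U=1 S=0
  [1] read 0x37 idx=2: raw=0x39007 flags P=1 W=1 U=1 S=0
  → PA=0x396F4  (2 entries read)
#5 VA=0x1608F32 (w,kernel):
  [0] read 0x25 idx=11: raw=0x3C007 flags P=1 W=1 U=1 S=0
  [1] read 0x3C idx=8: raw=0x38004 flags P=0 W=0 U=1 S=0
  ⇒ fault: PAGE_NOT_PRESENT  — 2 lookups
#6 VA=0x3013BB2 (r,user):
  [0] read 0x25 idx=24: raw=0x3D007 flags P=1 W=1 U=1 S=0
  [1] read 0x3D idx=19: raw=0x3F007 flags P=1 W=1 U=1 S=0
  → PA=0x3FBB2  (2 entries read)

Access #0 fault: NONE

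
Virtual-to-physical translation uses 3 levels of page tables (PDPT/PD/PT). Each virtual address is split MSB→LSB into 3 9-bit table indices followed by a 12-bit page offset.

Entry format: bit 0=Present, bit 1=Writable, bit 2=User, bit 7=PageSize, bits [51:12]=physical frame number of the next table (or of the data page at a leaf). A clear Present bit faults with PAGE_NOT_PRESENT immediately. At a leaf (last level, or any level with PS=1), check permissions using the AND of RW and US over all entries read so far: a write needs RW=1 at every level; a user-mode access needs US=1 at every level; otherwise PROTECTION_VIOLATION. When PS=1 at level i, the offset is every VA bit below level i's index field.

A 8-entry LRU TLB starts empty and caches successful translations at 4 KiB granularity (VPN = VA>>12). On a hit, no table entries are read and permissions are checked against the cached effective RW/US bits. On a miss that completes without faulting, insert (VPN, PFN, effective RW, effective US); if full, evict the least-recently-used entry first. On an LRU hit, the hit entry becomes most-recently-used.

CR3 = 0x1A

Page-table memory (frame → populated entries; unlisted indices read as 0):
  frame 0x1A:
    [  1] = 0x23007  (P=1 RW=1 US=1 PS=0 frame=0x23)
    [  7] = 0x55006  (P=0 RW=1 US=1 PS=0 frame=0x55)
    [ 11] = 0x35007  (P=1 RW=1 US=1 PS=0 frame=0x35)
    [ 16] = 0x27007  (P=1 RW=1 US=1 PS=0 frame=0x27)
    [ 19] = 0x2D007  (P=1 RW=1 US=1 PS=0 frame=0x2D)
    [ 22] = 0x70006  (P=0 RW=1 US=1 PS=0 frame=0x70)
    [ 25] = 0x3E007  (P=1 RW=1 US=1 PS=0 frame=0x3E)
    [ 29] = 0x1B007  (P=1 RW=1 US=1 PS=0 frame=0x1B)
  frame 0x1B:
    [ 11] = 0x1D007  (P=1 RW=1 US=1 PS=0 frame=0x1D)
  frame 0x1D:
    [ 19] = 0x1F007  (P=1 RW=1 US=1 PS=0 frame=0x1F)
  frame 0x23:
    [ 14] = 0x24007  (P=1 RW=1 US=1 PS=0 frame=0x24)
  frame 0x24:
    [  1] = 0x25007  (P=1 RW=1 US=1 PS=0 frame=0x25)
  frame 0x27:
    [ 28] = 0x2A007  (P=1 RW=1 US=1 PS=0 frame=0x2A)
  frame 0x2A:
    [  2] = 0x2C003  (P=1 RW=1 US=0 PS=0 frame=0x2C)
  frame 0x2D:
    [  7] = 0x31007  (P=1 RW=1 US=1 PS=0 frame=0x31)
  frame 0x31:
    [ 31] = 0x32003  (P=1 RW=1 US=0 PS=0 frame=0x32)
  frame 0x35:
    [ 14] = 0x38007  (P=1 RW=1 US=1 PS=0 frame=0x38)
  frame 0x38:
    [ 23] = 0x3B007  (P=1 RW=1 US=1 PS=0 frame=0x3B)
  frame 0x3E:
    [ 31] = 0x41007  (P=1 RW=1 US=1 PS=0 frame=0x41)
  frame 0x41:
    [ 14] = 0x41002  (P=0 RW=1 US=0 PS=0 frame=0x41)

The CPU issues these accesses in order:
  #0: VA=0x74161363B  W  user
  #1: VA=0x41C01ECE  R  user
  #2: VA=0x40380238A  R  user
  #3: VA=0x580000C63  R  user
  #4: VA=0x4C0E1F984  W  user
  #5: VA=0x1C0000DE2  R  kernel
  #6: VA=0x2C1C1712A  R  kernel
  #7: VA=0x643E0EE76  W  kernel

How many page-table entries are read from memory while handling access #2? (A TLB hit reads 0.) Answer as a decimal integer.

Trace:
#0 VA=0x74161363B (w,user):
  lvl0: tbl 0x1A, slot 29 ⇒ 0x1B007 (P1/RW1/US1/PS0)
  lvl1: tbl 0x1B, slot 11 ⇒ 0x1D007 (P1/RW1/US1/PS0)
  lvl2: tbl 0x1D, slot 19 ⇒ 0x1F007 (P1/RW1/US1/PS0)
  → PA=0x1F63B  (3 entries read)
#1 VA=0x41C01ECE (r,user):
  lvl0: tbl 0x1A, slot 1 ⇒ 0x23007 (P1/RW1/US1/PS0)
  lvl1: tbl 0x23, slot 14 ⇒ 0x24007 (P1/RW1/US1/PS0)
  lvl2: tbl 0x24, slot 1 ⇒ 0x25007 (P1/RW1/US1/PS0)
  → PA=0x25ECE  (3 entries read)
#2 VA=0x40380238A (r,user):
  lvl0: tbl 0x1A, slot 16 ⇒ 0x27007 (P1/RW1/US1/PS0)
  lvl1: tbl 0x27, slot 28 ⇒ 0x2A007 (P1/RW1/US1/PS0)
  lvl2: tbl 0x2A, slot 2 ⇒ 0x2C003 (P1/RW1/US0/PS0)
  ✗ PROTECTION_VIOLATION  [3 reads]
#3 VA=0x580000C63 (r,user):
  lvl0: tbl 0x1A, slot 22 ⇒ 0x70006 (P0/RW1/US1/PS0)
  ✗ PAGE_NOT_PRESENT  [1 reads]
#4 VA=0x4C0E1F984 (w,user):
  lvl0: tbl 0x1A, slot 19 ⇒ 0x2D007 (P1/RW1/US1/PS0)
  lvl1: tbl 0x2D, slot 7 ⇒ 0x31007 (P1/RW1/US1/PS0)
  lvl2: tbl 0x31, slot 31 ⇒ 0x32003 (P1/RW1/US0/PS0)
  ✗ PROTECTION_VIOLATION  [3 reads]
#5 VA=0x1C0000DE2 (r,kernel):
  lvl0: tbl 0x1A, slot 7 ⇒ 0x55006 (P0/RW1/US1/PS0)
  ✗ PAGE_NOT_PRESENT  [1 reads]
#6 VA=0x2C1C1712A (r,kernel):
  lvl0: tbl 0x1A, slot 11 ⇒ 0x35007 (P1/RW1/US1/PS0)
  lvl1: tbl 0x35, slot 14 ⇒ 0x38007 (P1/RW1/US1/PS0)
  lvl2: tbl 0x38, slot 23 ⇒ 0x3B007 (P1/RW1/US1/PS0)
  → PA=0x3B12A  (3 entries read)
#7 VA=0x643E0EE76 (w,kernel):
  lvl0: tbl 0x1A, slot 25 ⇒ 0x3E007 (P1/RW1/US1/PS0)
  lvl1: tbl 0x3E, slot 31 ⇒ 0x41007 (P1/RW1/US1/PS0)
  lvl2: tbl 0x41, slot 14 ⇒ 0x41002 (P0/RW1/US0/PS0)
  ✗ PAGE_NOT_PRESENT  [3 reads]

Entries read for #2: 3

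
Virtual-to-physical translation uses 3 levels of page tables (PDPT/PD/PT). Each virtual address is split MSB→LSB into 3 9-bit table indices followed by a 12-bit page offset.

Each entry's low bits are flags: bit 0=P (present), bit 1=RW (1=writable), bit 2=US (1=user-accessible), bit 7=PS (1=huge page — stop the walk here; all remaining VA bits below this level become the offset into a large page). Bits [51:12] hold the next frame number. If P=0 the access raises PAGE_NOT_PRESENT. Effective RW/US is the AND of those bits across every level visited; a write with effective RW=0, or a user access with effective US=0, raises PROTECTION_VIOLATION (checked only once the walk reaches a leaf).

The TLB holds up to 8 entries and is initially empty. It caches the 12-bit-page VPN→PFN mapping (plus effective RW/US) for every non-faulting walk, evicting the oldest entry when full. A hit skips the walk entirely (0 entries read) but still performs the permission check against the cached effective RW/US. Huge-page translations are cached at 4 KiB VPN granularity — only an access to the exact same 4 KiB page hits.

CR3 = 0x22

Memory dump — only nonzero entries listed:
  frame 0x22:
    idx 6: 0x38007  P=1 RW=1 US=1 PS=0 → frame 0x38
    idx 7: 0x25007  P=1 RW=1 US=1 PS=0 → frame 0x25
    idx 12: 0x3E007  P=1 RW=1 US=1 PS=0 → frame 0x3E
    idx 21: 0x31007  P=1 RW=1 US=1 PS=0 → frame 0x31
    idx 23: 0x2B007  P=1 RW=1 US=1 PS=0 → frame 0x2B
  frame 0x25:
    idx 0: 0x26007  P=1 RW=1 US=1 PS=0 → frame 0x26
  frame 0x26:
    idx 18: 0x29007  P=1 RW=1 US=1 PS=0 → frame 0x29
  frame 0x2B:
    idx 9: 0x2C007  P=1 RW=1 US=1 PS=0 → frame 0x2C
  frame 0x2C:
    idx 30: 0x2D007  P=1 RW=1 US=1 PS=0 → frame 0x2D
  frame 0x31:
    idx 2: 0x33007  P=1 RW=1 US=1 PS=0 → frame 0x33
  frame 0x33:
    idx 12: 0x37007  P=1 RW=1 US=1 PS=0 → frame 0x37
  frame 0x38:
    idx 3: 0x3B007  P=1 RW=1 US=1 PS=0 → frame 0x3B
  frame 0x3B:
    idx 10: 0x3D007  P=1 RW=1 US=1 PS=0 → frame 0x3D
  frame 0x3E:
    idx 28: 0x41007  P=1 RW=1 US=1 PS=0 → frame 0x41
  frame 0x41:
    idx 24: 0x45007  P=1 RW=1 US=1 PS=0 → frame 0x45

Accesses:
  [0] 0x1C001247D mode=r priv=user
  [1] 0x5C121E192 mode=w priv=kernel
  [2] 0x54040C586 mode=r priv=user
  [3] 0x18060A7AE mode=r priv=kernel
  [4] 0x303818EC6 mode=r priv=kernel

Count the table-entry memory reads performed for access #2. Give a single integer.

Walk each access:
#0 VA=0x1C001247D (r,user):
  L0 @0x22[7] → 0x25007  P=1,RW=1,US=1,PS=0
  L1 @0x25[0] → 0x26007  P=1,RW=1,US=1,PS=0
  L2 @0x26[18] → 0x29007  P=1,RW=1,US=1,PS=0
  ✓ 0x2947D  — 3 lookups
#1 VA=0x5C121E192 (w,kernel):
  L0 @0x22[23] → 0x2B007  P=1,RW=1,US=1,PS=0
  L1 @0x2B[9] → 0x2C007  P=1,RW=1,US=1,PS=0
  L2 @0x2C[30] → 0x2D007  P=1,RW=1,US=1,PS=0
  ✓ 0x2D192  — 3 lookups
#2 VA=0x54040C586 (r,user):
  L0 @0x22[21] → 0x31007  P=1,RW=1,US=1,PS=0
  L1 @0x31[2] → 0x33007  P=1,RW=1,US=1,PS=0
  L2 @0x33[12] → 0x37007  P=1,RW=1,US=1,PS=0
  ✓ 0x37586  — 3 lookups
#3 VA=0x18060A7AE (r,kernel):
  L0 @0x22[6] → 0x38007  P=1,RW=1,US=1,PS=0
  L1 @0x38[3] → 0x3B007  P=1,RW=1,US=1,PS=0
  L2 @0x3B[10] → 0x3D007  P=1,RW=1,US=1,PS=0
  ✓ 0x3D7AE  — 3 lookups
#4 VA=0x303818EC6 (r,kernel):
  L0 @0x22[12] → 0x3E007  P=1,RW=1,US=1,PS=0
  L1 @0x3E[28] → 0x41007  P=1,RW=1,US=1,PS=0
  L2 @0x41[24] → 0x45007  P=1,RW=1,US=1,PS=0
  ✓ 0x45EC6  — 3 lookups

Entries read for #2: 3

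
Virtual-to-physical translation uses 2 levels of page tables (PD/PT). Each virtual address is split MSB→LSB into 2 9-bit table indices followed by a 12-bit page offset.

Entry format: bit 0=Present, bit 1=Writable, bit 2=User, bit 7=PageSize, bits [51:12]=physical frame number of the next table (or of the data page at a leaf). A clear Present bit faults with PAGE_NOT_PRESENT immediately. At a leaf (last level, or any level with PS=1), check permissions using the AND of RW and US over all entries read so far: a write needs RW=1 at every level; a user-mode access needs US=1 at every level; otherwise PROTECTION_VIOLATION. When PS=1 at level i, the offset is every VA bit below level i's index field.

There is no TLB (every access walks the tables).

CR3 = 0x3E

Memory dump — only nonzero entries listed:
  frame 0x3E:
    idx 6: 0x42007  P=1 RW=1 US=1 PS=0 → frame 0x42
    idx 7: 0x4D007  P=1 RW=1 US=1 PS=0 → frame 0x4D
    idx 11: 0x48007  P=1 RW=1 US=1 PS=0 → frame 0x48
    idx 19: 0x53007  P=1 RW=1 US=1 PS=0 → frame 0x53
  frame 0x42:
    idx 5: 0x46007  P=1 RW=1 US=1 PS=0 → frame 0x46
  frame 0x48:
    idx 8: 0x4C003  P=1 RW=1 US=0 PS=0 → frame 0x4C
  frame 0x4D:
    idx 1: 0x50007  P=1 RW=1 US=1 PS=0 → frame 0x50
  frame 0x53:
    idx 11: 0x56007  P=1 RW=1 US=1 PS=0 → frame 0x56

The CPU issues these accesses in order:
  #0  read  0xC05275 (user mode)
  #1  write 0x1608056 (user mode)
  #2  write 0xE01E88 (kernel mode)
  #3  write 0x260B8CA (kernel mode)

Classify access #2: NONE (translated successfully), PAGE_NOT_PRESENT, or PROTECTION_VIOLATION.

Walk each access:
#0 VA=0xC05275 (r,user):
  lvl0: tbl 0x3E, slot 6 ⇒ 0x42007 (P1/RW1/US1/PS0)
  lvl1: tbl 0x42, slot 5 ⇒ 0x46007 (P1/RW1/US1/PS0)
  ⇒ phys 0x46275  [2 reads]
#1 VA=0x1608056 (w,user):
  lvl0: tbl 0x3E, slot 11 ⇒ 0x48007 (P1/RW1/US1/PS0)
  lvl1: tbl 0x48, slot 8 ⇒ 0x4C003 (P1/RW1/US0/PS0)
  ✗ PROTECTION_VIOLATION  [2 reads]
#2 VA=0xE01E88 (w,kernel):
  lvl0: tbl 0x3E, slot 7 ⇒ 0x4D007 (P1/RW1/US1/PS0)
  lvl1: tbl 0x4D, slot 1 ⇒ 0x50007 (P1/RW1/US1/PS0)
  ⇒ phys 0x50E88  [2 reads]
#3 VA=0x260B8CA (w,kernel):
  lvl0: tbl 0x3E, slot 19 ⇒ 0x53007 (P1/RW1/US1/PS0)
  lvl1: tbl 0x53, slot 11 ⇒ 0x56007 (P1/RW1/US1/PS0)
  ⇒ phys 0x568CA  [2 reads]

Access #2 fault: NONE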